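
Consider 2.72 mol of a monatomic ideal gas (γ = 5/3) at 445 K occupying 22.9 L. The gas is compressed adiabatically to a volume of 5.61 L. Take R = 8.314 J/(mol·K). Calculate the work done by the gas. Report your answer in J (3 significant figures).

W ≈ -23500 J

Adiabatic: TV^(γ−1) = const with γ = 5/3.
T₂ = T₁ (V₁/V₂)^(γ−1) = 445 × (22.9/5.61)^0.667 = 445 × 2.554 = 1137 K.
W_by = nCᵥ(T₁ − T₂) = (2.72)(12.47)(445 − 1137) = -23460 J.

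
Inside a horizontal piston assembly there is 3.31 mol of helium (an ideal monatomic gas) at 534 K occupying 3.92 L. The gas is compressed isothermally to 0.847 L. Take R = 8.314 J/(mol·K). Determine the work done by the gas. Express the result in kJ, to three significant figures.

W ≈ -22.5 kJ

Isothermal: W = nRT ln(V₂/V₁).
W = (3.31)(8.314)(534) × ln(0.847/3.92)
  = 14695 × -1.532
W_by_gas = -22515 J.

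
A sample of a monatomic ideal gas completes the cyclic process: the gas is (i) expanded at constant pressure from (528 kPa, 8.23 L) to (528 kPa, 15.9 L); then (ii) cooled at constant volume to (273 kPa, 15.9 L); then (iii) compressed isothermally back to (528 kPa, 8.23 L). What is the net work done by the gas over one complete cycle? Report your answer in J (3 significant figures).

W_net ≈ 1190 J

Leg (i): W = PΔV = (528)(15.9 − 8.23) = 4050 J.
Leg (ii): W = 0.
Leg (iii): W = PᵢVᵢ ln(V_f/Vᵢ) = (4341) ln(8.23/15.9) = -2858 J.
W_net = 4050 − 2858 = 1191 J.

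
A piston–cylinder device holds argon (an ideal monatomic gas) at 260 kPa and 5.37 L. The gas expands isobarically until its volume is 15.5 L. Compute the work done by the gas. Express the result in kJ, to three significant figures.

W ≈ 2.63 kJ

Isobaric: W = P ΔV.
W = (260 kPa)(15.5 − 5.37 L) = (260)(10.13) = 2634 J.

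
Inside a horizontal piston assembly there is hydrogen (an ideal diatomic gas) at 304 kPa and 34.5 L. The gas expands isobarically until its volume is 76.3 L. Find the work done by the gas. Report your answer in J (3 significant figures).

W ≈ 12700 J

Isobaric: W = P ΔV.
W = (304 kPa)(76.3 − 34.5 L) = (304)(41.8) = 12707 J.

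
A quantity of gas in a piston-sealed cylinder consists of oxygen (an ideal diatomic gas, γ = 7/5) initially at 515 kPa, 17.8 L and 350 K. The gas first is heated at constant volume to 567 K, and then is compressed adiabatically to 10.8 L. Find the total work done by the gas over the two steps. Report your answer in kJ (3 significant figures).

W_total ≈ -8.21 kJ

Step 1 (isochoric): W = 0 (constant volume).
After step 1: P = 834.3 kPa (V unchanged).
Step 2 (adiabatic): W = (P₁V₁ − P₂V₂)/(γ−1) = (14851 − 18136)/0.4 = -8214 J.
W_total = 0 − 8214 = -8214 J.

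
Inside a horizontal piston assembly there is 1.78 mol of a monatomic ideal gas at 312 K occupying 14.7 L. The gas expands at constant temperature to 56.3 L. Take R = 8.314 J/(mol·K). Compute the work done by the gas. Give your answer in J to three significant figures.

W ≈ 6200 J

Isothermal: W = nRT ln(V₂/V₁).
W = (1.78)(8.314)(312) × ln(56.3/14.7)
  = 4617 × 1.343
W_by_gas = 6200 J.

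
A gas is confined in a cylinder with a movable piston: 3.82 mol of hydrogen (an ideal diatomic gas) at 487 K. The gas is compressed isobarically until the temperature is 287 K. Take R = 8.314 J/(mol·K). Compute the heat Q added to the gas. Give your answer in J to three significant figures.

Isobaric: W = nRΔT = (3.82)(8.314)(-200) = -6352 J.
ΔU = nCᵥΔT with Cᵥ = 5R/2: ΔU = (3.82)(20.79)(-200) = -15880 J.
Q = ΔU + W = -15880 − 6352 = -22232 J.

Q ≈ -22200 J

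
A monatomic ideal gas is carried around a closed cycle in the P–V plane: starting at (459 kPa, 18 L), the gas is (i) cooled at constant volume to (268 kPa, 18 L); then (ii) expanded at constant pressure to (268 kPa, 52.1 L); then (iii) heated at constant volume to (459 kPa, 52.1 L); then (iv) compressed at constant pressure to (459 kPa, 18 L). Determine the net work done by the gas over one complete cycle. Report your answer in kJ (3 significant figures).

Constant-volume legs do no work.
W(ii) = (268)(52.1 − 18) = 9139 J; W(iv) = (459)(18 − 52.1) = -15652 J.
W_net = 9139 − 15652 = -6513 J (the counter-clockwise enclosed area).

W_net ≈ -6.51 kJ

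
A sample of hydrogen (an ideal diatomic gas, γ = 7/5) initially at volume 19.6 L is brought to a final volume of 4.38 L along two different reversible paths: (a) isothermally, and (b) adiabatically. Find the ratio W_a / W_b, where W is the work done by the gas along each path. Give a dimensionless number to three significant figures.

W_a / W_b ≈ 0.730

Path (a) isothermal: W = P₁V₁ ln(V₂/V₁) → W_a/(P₁V₁) = -1.498.
Path (b) adiabatic: W = P₁V₁(1 − (V₁/V₂)^(γ−1))/(γ−1) → W_b/(P₁V₁) = -2.053.
W_a / W_b = -1.498 / -2.053 = 0.7301.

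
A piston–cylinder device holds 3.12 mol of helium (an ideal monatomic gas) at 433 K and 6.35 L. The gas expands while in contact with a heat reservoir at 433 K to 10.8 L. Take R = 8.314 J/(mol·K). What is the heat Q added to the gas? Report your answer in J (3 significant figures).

Q ≈ 5970 J

Isothermal ⇒ ΔU = 0, so Q = W = nRT ln(V₂/V₁).
Q = (3.12)(8.314)(433) ln(10.8/6.35) = 11232 × 0.5311 = 5965 J.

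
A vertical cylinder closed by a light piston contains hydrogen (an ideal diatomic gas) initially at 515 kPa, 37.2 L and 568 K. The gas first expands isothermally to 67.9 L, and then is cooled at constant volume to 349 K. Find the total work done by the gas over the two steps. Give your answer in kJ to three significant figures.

W_total ≈ 11.5 kJ

Step 1 (isothermal): W = P₁V₁ ln(V₂/V₁) = (19158) ln(67.9/37.2) = 11528 J.
Step 2 (isochoric): W = 0 (constant volume).
W_total = 11528 + 0 = 11528 J.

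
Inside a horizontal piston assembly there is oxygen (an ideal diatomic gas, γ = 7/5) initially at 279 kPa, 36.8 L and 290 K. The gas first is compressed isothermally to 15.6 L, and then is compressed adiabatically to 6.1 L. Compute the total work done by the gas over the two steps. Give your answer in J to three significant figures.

W_total ≈ -20500 J

Step 1 (isothermal): W = P₁V₁ ln(V₂/V₁) = (10267) ln(15.6/36.8) = -8812 J.
After step 1: P = 658.2 kPa, V = 15.6 L, T = 290 K.
Step 2 (adiabatic): W = (P₁V₁ − P₂V₂)/(γ−1) = (10267 − 14948)/0.4 = -11701 J.
W_total = -8812 − 11701 = -20512 J.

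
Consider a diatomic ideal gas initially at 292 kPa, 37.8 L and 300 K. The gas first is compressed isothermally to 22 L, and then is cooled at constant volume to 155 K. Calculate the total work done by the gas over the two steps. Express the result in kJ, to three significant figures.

Step 1 (isothermal): W = P₁V₁ ln(V₂/V₁) = (11038) ln(22/37.8) = -5974 J.
Step 2 (isochoric): W = 0 (constant volume).
W_total = -5974 + 0 = -5974 J.

W_total ≈ -5.97 kJ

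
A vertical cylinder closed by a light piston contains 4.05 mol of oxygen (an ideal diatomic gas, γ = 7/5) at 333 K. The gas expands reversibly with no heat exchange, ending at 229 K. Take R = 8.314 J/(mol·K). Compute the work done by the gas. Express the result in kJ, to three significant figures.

Adiabatic ⇒ Q = 0, so W_by = −ΔU = nCᵥ(T₁ − T₂).
Cᵥ = 5R/2 = 20.79 J/(mol·K).
W = (4.05)(20.79)(333 − 229) = 8755 J.

W ≈ 8.75 kJ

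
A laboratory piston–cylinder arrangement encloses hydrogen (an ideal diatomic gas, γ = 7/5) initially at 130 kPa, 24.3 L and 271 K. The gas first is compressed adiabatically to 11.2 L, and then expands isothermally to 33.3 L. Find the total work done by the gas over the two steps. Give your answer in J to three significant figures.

W_total ≈ 1820 J

Step 1 (adiabatic): W = (P₁V₁ − P₂V₂)/(γ−1) = (3159 − 4306)/0.4 = -2868 J.
After step 1: P = 384.5 kPa, V = 11.2 L, T = 369.4 K.
Step 2 (isothermal): W = P₁V₁ ln(V₂/V₁) = (4306) ln(33.3/11.2) = 4692 J.
W_total = -2868 + 4692 = 1824 J.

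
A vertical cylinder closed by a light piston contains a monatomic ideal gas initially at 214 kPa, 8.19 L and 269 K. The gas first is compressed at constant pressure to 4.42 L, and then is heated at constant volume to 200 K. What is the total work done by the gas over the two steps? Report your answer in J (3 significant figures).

W_total ≈ -807 J

Step 1 (isobaric): W = PΔV = (214 kPa)(4.42 − 8.19 L) = -806.8 J.
Step 2 (isochoric): W = 0 (constant volume).
W_total = -806.8 + 0 = -806.8 J.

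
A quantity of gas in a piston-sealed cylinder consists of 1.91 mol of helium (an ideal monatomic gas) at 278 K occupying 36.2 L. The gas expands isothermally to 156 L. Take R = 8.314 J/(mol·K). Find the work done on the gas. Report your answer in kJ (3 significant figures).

W ≈ -6.45 kJ

Isothermal: W = nRT ln(V₂/V₁).
W = (1.91)(8.314)(278) × ln(156/36.2)
  = 4415 × 1.461
W_by_gas = 6449 J; work on gas = −W_by = -6449 J.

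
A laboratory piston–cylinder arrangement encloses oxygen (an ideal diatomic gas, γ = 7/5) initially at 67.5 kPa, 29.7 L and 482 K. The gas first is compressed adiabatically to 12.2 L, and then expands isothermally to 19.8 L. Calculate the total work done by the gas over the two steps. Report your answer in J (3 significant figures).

Step 1 (adiabatic): W = (P₁V₁ − P₂V₂)/(γ−1) = (2005 − 2862)/0.4 = -2142 J.
After step 1: P = 234.6 kPa, V = 12.2 L, T = 688 K.
Step 2 (isothermal): W = P₁V₁ ln(V₂/V₁) = (2862) ln(19.8/12.2) = 1386 J.
W_total = -2142 + 1386 = -756.5 J.

W_total ≈ -757 J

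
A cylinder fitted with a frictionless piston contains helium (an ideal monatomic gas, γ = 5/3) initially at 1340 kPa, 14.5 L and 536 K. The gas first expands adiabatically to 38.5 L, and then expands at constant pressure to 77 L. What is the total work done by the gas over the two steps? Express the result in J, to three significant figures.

W_total ≈ 24100 J

Step 1 (adiabatic): W = (P₁V₁ − P₂V₂)/(γ−1) = (19430 − 10133)/0.667 = 13945 J.
After step 1: P = 263.2 kPa, V = 38.5 L, T = 279.5 K.
Step 2 (isobaric): W = PΔV = (263.2 kPa)(77 − 38.5 L) = 10133 J.
W_total = 13945 + 10133 = 24078 J.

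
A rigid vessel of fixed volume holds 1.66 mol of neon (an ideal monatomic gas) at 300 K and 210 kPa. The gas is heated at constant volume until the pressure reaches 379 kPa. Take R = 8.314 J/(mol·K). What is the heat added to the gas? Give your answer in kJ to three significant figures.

Constant volume ⇒ W = 0, so Q = ΔU = nCᵥΔT with Cᵥ = 3R/2 = 12.47 J/(mol·K).
At constant V, T₂/T₁ = P₂/P₁ ⇒ ΔT = T₁(P₂/P₁ − 1) = 300·(379/210 − 1) = 241.4 K.
ΔU = (1.66)(12.47)(241.4) = 4998 J.

Q ≈ 5.00 kJ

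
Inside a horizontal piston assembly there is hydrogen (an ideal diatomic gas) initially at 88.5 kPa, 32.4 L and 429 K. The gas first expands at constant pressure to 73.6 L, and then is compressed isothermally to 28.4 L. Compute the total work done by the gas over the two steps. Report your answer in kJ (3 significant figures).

Step 1 (isobaric): W = PΔV = (88.5 kPa)(73.6 − 32.4 L) = 3646 J.
After step 1: P = 88.5 kPa, V = 73.6 L, T = 974.5 K.
Step 2 (isothermal): W = P₁V₁ ln(V₂/V₁) = (6514) ln(28.4/73.6) = -6203 J.
W_total = 3646 − 6203 = -2556 J.

W_total ≈ -2.56 kJ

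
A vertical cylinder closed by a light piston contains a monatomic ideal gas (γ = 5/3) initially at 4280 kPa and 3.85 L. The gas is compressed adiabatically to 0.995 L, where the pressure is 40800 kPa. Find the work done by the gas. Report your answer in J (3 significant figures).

Adiabatic: W = (P₁V₁ − P₂V₂)/(γ − 1) with γ = 5/3.
P₁V₁ = 16478 J, P₂V₂ = 40596 J.
W = (16478 − 40596) / 0.6667 = -36177 J.

W ≈ -36200 J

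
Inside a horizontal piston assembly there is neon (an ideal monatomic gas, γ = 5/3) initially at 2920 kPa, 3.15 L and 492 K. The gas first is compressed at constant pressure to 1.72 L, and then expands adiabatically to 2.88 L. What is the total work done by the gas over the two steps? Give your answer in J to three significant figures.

Step 1 (isobaric): W = PΔV = (2920 kPa)(1.72 − 3.15 L) = -4176 J.
After step 1: P = 2920 kPa, V = 1.72 L, T = 268.6 K.
Step 2 (adiabatic): W = (P₁V₁ − P₂V₂)/(γ−1) = (5022 − 3562)/0.667 = 2191 J.
W_total = -4176 + 2191 = -1985 J.

W_total ≈ -1980 J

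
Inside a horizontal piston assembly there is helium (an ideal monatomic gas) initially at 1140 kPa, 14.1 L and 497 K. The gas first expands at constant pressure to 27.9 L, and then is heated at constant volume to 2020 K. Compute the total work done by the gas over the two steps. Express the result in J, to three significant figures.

W_total ≈ 15700 J

Step 1 (isobaric): W = PΔV = (1140 kPa)(27.9 − 14.1 L) = 15732 J.
Step 2 (isochoric): W = 0 (constant volume).
W_total = 15732 + 0 = 15732 J.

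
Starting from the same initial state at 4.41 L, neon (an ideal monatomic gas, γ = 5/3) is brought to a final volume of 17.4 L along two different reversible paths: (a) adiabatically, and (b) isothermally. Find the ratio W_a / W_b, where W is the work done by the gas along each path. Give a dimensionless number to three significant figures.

Path (a) adiabatic: W = P₁V₁(1 − (V₁/V₂)^(γ−1))/(γ−1) → W_a/(P₁V₁) = 0.8993.
Path (b) isothermal: W = P₁V₁ ln(V₂/V₁) → W_b/(P₁V₁) = 1.373.
W_a / W_b = 0.8993 / 1.373 = 0.6552.

W_a / W_b ≈ 0.655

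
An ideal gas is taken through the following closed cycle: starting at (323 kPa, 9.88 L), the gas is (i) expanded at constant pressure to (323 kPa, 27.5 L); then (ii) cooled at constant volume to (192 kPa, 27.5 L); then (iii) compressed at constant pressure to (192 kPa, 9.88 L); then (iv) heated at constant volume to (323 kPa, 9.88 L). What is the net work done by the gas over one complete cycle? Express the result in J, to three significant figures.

W_net ≈ 2310 J

Constant-volume legs do no work.
W(i) = (323)(27.5 − 9.88) = 5691 J; W(iii) = (192)(9.88 − 27.5) = -3383 J.
W_net = 5691 − 3383 = 2308 J (the clockwise enclosed area).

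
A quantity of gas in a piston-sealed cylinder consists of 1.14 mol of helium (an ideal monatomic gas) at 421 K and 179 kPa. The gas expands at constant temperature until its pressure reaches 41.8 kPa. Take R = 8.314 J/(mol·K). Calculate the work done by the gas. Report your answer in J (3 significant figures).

Isothermal process: W = nRT ln(V₂/V₁) = nRT ln(P₁/P₂).
W = (1.14)(8.314)(421) × ln(179/41.8)
  = 3990 × ln(4.282) = 3990 × 1.454
W_by_gas = 5804 J.

W ≈ 5800 J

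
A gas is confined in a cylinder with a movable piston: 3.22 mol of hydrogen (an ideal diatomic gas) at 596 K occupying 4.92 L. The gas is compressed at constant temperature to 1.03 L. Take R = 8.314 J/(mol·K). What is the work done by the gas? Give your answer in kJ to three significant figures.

W ≈ -25.0 kJ

Isothermal: W = nRT ln(V₂/V₁).
W = (3.22)(8.314)(596) × ln(1.03/4.92)
  = 15956 × -1.564
W_by_gas = -24951 J.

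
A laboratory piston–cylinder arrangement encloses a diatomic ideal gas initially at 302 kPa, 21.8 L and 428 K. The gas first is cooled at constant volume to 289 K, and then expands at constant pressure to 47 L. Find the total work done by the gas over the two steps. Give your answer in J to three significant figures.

W_total ≈ 5140 J

Step 1 (isochoric): W = 0 (constant volume).
After step 1: P = 203.9 kPa (V unchanged).
Step 2 (isobaric): W = PΔV = (203.9 kPa)(47 − 21.8 L) = 5139 J.
W_total = 0 + 5139 = 5139 J.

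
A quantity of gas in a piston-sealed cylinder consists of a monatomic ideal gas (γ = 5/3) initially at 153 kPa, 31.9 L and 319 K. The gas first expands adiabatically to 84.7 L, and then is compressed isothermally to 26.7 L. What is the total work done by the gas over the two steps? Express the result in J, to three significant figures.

Step 1 (adiabatic): W = (P₁V₁ − P₂V₂)/(γ−1) = (4881 − 2545)/0.667 = 3503 J.
After step 1: P = 30.05 kPa, V = 84.7 L, T = 166.4 K.
Step 2 (isothermal): W = P₁V₁ ln(V₂/V₁) = (2545) ln(26.7/84.7) = -2939 J.
W_total = 3503 − 2939 = 564.4 J.

W_total ≈ 564 J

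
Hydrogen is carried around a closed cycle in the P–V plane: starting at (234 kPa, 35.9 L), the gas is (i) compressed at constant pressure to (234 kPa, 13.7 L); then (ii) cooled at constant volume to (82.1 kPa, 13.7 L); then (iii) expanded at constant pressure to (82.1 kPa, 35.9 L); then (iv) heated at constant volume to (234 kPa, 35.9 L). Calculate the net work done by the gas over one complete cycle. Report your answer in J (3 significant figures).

Constant-volume legs do no work.
W(i) = (234)(13.7 − 35.9) = -5195 J; W(iii) = (82.1)(35.9 − 13.7) = 1823 J.
W_net = -5195 + 1823 = -3372 J (the counter-clockwise enclosed area).

W_net ≈ -3370 J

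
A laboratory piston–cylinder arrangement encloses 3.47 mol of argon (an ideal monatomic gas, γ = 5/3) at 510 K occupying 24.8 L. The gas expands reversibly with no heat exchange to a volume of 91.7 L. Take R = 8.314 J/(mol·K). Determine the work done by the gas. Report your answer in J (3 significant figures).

Adiabatic: TV^(γ−1) = const with γ = 5/3.
T₂ = T₁ (V₁/V₂)^(γ−1) = 510 × (24.8/91.7)^0.667 = 510 × 0.4182 = 213.3 K.
W_by = nCᵥ(T₁ − T₂) = (3.47)(12.47)(510 − 213.3) = 12840 J.

W ≈ 12800 J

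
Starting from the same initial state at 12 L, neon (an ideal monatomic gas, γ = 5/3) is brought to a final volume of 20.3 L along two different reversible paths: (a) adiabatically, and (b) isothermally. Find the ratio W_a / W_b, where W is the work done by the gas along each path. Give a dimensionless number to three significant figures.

Path (a) adiabatic: W = P₁V₁(1 − (V₁/V₂)^(γ−1))/(γ−1) → W_a/(P₁V₁) = 0.4435.
Path (b) isothermal: W = P₁V₁ ln(V₂/V₁) → W_b/(P₁V₁) = 0.5257.
W_a / W_b = 0.4435 / 0.5257 = 0.8436.

W_a / W_b ≈ 0.844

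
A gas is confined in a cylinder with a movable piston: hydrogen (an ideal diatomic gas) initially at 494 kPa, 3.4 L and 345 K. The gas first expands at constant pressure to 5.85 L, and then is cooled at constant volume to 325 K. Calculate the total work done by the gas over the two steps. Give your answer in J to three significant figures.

W_total ≈ 1210 J

Step 1 (isobaric): W = PΔV = (494 kPa)(5.85 − 3.4 L) = 1210 J.
Step 2 (isochoric): W = 0 (constant volume).
W_total = 1210 + 0 = 1210 J.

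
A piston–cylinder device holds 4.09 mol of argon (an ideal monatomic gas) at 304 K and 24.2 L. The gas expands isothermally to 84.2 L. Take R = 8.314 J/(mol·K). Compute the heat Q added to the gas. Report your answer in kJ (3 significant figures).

Q ≈ 12.9 kJ

Isothermal ⇒ ΔU = 0, so Q = W = nRT ln(V₂/V₁).
Q = (4.09)(8.314)(304) ln(84.2/24.2) = 10337 × 1.247 = 12889 J.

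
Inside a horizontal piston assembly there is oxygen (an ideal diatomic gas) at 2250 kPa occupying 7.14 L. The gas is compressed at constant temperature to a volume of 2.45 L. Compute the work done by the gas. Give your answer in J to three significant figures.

Isothermal: W = nRT ln(V₂/V₁) = P₁V₁ ln(V₂/V₁).
P₁V₁ = (2250 kPa)(7.14 L) = 16065 J.
W = 16065 × ln(2.45/7.14) = 16065 × -1.07
W_by_gas = -17184 J.

W ≈ -17200 J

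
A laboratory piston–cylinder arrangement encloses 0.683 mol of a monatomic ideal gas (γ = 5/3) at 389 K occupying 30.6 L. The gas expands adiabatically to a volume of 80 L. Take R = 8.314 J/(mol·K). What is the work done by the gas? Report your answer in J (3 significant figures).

W ≈ 1570 J

Adiabatic: TV^(γ−1) = const with γ = 5/3.
T₂ = T₁ (V₁/V₂)^(γ−1) = 389 × (30.6/80)^0.667 = 389 × 0.5269 = 205 K.
W_by = nCᵥ(T₁ − T₂) = (0.683)(12.47)(389 − 205) = 1567 J.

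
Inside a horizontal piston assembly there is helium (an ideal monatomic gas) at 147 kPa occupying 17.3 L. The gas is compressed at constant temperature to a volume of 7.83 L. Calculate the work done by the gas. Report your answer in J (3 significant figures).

W ≈ -2020 J

Isothermal: W = nRT ln(V₂/V₁) = P₁V₁ ln(V₂/V₁).
P₁V₁ = (147 kPa)(17.3 L) = 2543 J.
W = 2543 × ln(7.83/17.3) = 2543 × -0.7927
W_by_gas = -2016 J.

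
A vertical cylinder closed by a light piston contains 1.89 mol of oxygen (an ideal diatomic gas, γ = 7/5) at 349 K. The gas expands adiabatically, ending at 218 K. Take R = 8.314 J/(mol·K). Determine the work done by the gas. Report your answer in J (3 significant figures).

W ≈ 5150 J

Adiabatic ⇒ Q = 0, so W_by = −ΔU = nCᵥ(T₁ − T₂).
Cᵥ = 5R/2 = 20.79 J/(mol·K).
W = (1.89)(20.79)(349 − 218) = 5146 J.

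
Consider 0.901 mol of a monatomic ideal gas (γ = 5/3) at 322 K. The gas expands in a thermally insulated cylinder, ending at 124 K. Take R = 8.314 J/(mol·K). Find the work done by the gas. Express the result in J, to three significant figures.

Adiabatic ⇒ Q = 0, so W_by = −ΔU = nCᵥ(T₁ − T₂).
Cᵥ = 3R/2 = 12.47 J/(mol·K).
W = (0.901)(12.47)(322 − 124) = 2225 J.

W ≈ 2220 J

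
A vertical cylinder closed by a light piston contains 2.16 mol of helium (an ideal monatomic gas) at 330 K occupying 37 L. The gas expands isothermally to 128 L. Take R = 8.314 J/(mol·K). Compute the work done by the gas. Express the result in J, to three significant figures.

W ≈ 7360 J

Isothermal: W = nRT ln(V₂/V₁).
W = (2.16)(8.314)(330) × ln(128/37)
  = 5926 × 1.241
W_by_gas = 7355 J.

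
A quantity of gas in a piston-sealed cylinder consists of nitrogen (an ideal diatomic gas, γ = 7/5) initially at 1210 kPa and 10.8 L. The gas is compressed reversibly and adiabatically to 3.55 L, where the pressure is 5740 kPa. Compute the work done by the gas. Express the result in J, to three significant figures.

W ≈ -18300 J

Adiabatic: W = (P₁V₁ − P₂V₂)/(γ − 1) with γ = 7/5.
P₁V₁ = 13068 J, P₂V₂ = 20377 J.
W = (13068 − 20377) / 0.4 = -18273 J.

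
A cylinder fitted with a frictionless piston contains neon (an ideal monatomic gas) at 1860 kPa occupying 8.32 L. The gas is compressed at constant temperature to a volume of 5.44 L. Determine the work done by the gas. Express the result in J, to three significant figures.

Isothermal: W = nRT ln(V₂/V₁) = P₁V₁ ln(V₂/V₁).
P₁V₁ = (1860 kPa)(8.32 L) = 15475 J.
W = 15475 × ln(5.44/8.32) = 15475 × -0.4249
W_by_gas = -6575 J.

W ≈ -6580 J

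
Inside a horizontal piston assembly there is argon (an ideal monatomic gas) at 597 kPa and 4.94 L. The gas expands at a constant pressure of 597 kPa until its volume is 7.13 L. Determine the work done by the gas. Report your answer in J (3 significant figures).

W ≈ 1310 J

Isobaric: W = P ΔV.
W = (597 kPa)(7.13 − 4.94 L) = (597)(2.19) = 1307 J.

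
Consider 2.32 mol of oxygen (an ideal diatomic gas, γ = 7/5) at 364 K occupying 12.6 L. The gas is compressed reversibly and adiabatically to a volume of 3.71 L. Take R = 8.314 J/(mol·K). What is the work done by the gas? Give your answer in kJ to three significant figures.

Adiabatic: TV^(γ−1) = const with γ = 7/5.
T₂ = T₁ (V₁/V₂)^(γ−1) = 364 × (12.6/3.71)^0.4 = 364 × 1.631 = 593.6 K.
W_by = nCᵥ(T₁ − T₂) = (2.32)(20.79)(364 − 593.6) = -11072 J.

W ≈ -11.1 kJ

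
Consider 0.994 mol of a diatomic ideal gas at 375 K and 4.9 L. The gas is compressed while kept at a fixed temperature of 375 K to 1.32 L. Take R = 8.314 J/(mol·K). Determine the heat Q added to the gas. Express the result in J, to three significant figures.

Isothermal ⇒ ΔU = 0, so Q = W = nRT ln(V₂/V₁).
Q = (0.994)(8.314)(375) ln(1.32/4.9) = 3099 × -1.312 = -4065 J.

Q ≈ -4060 J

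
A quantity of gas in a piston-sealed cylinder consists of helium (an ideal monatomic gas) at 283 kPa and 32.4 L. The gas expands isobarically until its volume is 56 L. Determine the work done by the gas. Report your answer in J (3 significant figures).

W ≈ 6680 J

Isobaric: W = P ΔV.
W = (283 kPa)(56 − 32.4 L) = (283)(23.6) = 6679 J.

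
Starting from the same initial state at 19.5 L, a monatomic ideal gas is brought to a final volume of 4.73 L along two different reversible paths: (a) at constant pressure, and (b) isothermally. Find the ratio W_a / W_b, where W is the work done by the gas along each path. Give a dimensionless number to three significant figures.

Path (a) isobaric: W = P₁(V₂ − V₁) → W_a/(P₁V₁) = -0.7574.
Path (b) isothermal: W = P₁V₁ ln(V₂/V₁) → W_b/(P₁V₁) = -1.416.
W_a / W_b = -0.7574 / -1.416 = 0.5347.

W_a / W_b ≈ 0.535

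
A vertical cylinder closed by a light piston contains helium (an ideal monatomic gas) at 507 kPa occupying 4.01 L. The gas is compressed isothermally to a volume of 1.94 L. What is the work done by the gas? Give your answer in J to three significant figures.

Isothermal: W = nRT ln(V₂/V₁) = P₁V₁ ln(V₂/V₁).
P₁V₁ = (507 kPa)(4.01 L) = 2033 J.
W = 2033 × ln(1.94/4.01) = 2033 × -0.7261
W_by_gas = -1476 J.

W ≈ -1480 J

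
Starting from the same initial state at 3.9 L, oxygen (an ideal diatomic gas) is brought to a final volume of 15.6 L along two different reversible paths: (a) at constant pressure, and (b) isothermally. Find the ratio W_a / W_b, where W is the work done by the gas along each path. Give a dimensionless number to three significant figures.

Path (a) isobaric: W = P₁(V₂ − V₁) → W_a/(P₁V₁) = 3.
Path (b) isothermal: W = P₁V₁ ln(V₂/V₁) → W_b/(P₁V₁) = 1.386.
W_a / W_b = 3 / 1.386 = 2.164.

W_a / W_b ≈ 2.16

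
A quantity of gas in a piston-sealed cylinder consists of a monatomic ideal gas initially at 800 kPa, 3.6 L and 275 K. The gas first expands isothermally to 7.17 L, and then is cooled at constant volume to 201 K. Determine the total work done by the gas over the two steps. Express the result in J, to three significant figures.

W_total ≈ 1980 J

Step 1 (isothermal): W = P₁V₁ ln(V₂/V₁) = (2880) ln(7.17/3.6) = 1984 J.
Step 2 (isochoric): W = 0 (constant volume).
W_total = 1984 + 0 = 1984 J.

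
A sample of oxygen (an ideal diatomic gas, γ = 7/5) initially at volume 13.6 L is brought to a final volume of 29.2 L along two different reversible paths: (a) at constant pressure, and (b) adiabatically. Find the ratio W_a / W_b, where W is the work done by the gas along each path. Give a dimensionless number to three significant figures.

W_a / W_b ≈ 1.74

Path (a) isobaric: W = P₁(V₂ − V₁) → W_a/(P₁V₁) = 1.147.
Path (b) adiabatic: W = P₁V₁(1 − (V₁/V₂)^(γ−1))/(γ−1) → W_b/(P₁V₁) = 0.6584.
W_a / W_b = 1.147 / 0.6584 = 1.742.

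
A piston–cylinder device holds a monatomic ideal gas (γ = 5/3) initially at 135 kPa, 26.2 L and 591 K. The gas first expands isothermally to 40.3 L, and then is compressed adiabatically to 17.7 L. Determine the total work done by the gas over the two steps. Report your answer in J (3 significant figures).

W_total ≈ -2350 J

Step 1 (isothermal): W = P₁V₁ ln(V₂/V₁) = (3537) ln(40.3/26.2) = 1523 J.
After step 1: P = 87.77 kPa, V = 40.3 L, T = 591 K.
Step 2 (adiabatic): W = (P₁V₁ − P₂V₂)/(γ−1) = (3537 − 6121)/0.667 = -3877 J.
W_total = 1523 − 3877 = -2354 J.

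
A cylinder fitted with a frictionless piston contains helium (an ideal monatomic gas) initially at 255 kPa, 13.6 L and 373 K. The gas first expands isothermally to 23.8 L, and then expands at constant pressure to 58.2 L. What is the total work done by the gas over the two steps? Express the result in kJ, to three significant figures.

W_total ≈ 6.95 kJ

Step 1 (isothermal): W = P₁V₁ ln(V₂/V₁) = (3468) ln(23.8/13.6) = 1941 J.
After step 1: P = 145.7 kPa, V = 23.8 L, T = 373 K.
Step 2 (isobaric): W = PΔV = (145.7 kPa)(58.2 − 23.8 L) = 5013 J.
W_total = 1941 + 5013 = 6953 J.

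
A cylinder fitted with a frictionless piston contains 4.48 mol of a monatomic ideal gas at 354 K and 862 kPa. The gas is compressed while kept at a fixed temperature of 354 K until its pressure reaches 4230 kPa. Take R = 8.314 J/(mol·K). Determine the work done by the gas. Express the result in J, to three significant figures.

W ≈ -21000 J

Isothermal process: W = nRT ln(V₂/V₁) = nRT ln(P₁/P₂).
W = (4.48)(8.314)(354) × ln(862/4230)
  = 13185 × ln(0.2038) = 13185 × -1.591
W_by_gas = -20974 J.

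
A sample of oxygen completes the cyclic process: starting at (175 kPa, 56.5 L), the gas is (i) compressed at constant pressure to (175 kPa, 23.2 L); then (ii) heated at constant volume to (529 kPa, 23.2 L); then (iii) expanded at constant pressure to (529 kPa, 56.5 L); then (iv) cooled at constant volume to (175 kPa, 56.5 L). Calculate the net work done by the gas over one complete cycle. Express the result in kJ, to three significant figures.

W_net ≈ 11.8 kJ

Constant-volume legs do no work.
W(i) = (175)(23.2 − 56.5) = -5827 J; W(iii) = (529)(56.5 − 23.2) = 17616 J.
W_net = -5827 + 17616 = 11788 J (the clockwise enclosed area).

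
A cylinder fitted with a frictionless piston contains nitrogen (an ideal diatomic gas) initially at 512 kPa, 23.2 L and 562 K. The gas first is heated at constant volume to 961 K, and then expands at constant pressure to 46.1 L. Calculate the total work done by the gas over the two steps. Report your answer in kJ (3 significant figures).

W_total ≈ 20.0 kJ

Step 1 (isochoric): W = 0 (constant volume).
After step 1: P = 875.5 kPa (V unchanged).
Step 2 (isobaric): W = PΔV = (875.5 kPa)(46.1 − 23.2 L) = 20049 J.
W_total = 0 + 20049 = 20049 J.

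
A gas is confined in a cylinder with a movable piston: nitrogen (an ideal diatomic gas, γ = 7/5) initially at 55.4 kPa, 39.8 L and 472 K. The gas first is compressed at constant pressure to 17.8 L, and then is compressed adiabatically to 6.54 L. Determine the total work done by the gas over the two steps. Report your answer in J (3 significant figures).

Step 1 (isobaric): W = PΔV = (55.4 kPa)(17.8 − 39.8 L) = -1219 J.
After step 1: P = 55.4 kPa, V = 17.8 L, T = 211.1 K.
Step 2 (adiabatic): W = (P₁V₁ − P₂V₂)/(γ−1) = (986.1 − 1472)/0.4 = -1214 J.
W_total = -1219 − 1214 = -2433 J.

W_total ≈ -2430 J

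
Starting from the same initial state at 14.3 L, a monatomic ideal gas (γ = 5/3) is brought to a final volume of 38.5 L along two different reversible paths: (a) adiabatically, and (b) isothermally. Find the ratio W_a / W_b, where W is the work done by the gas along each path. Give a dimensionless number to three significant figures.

W_a / W_b ≈ 0.732

Path (a) adiabatic: W = P₁V₁(1 − (V₁/V₂)^(γ−1))/(γ−1) → W_a/(P₁V₁) = 0.7249.
Path (b) isothermal: W = P₁V₁ ln(V₂/V₁) → W_b/(P₁V₁) = 0.9904.
W_a / W_b = 0.7249 / 0.9904 = 0.732.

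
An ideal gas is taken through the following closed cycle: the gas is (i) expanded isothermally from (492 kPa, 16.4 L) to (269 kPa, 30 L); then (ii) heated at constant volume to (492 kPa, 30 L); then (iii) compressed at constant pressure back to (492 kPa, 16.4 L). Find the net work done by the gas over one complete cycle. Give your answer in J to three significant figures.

W_net ≈ -1820 J

Leg (i): W = PᵢVᵢ ln(V_f/Vᵢ) = (8069) ln(30/16.4) = 4873 J.
Leg (ii): W = 0.
Leg (iii): W = PΔV = (492)(16.4 − 30) = -6691 J.
W_net = 4873 − 6691 = -1818 J.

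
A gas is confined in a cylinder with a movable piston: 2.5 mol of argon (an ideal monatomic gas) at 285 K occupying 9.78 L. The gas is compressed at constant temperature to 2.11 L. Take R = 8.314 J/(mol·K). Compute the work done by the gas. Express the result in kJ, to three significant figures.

Isothermal: W = nRT ln(V₂/V₁).
W = (2.5)(8.314)(285) × ln(2.11/9.78)
  = 5924 × -1.534
W_by_gas = -9085 J.

W ≈ -9.08 kJ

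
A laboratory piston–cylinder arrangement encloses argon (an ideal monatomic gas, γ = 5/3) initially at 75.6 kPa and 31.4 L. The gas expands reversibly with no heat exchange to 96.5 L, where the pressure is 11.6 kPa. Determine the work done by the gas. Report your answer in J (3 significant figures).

Adiabatic: W = (P₁V₁ − P₂V₂)/(γ − 1) with γ = 5/3.
P₁V₁ = 2374 J, P₂V₂ = 1119 J.
W = (2374 − 1119) / 0.6667 = 1882 J.

W ≈ 1880 J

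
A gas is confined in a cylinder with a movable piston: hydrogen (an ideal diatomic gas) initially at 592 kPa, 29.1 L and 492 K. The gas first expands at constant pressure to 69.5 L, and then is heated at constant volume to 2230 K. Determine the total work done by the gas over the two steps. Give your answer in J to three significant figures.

W_total ≈ 23900 J

Step 1 (isobaric): W = PΔV = (592 kPa)(69.5 − 29.1 L) = 23917 J.
Step 2 (isochoric): W = 0 (constant volume).
W_total = 23917 + 0 = 23917 J.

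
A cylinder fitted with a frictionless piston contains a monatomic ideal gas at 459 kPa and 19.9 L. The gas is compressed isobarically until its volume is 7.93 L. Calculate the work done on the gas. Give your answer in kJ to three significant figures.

Isobaric: W = P ΔV.
W = (459 kPa)(7.93 − 19.9 L) = (459)(-11.97) = -5494 J.
Work on gas = −W_by = 5494 J.

W ≈ 5.49 kJ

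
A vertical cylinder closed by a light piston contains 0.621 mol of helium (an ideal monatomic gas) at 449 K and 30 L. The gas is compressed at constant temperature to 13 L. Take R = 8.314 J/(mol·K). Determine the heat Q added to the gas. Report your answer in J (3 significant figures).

Isothermal ⇒ ΔU = 0, so Q = W = nRT ln(V₂/V₁).
Q = (0.621)(8.314)(449) ln(13/30) = 2318 × -0.8362 = -1939 J.

Q ≈ -1940 J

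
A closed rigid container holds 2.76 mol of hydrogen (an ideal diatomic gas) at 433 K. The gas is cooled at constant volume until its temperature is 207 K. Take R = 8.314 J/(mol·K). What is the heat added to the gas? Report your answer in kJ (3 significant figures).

Constant volume ⇒ W = 0, so Q = ΔU = nCᵥΔT with Cᵥ = 5R/2 = 20.79 J/(mol·K).
ΔU = (2.76)(20.79)(207 − 433) = -12965 J.

Q ≈ -13.0 kJ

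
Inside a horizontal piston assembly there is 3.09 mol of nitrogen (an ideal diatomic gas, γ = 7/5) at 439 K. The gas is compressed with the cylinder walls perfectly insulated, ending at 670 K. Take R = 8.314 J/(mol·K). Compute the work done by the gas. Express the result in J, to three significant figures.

Adiabatic ⇒ Q = 0, so W_by = −ΔU = nCᵥ(T₁ − T₂).
Cᵥ = 5R/2 = 20.79 J/(mol·K).
W = (3.09)(20.79)(439 − 670) = -14836 J.

W ≈ -14800 J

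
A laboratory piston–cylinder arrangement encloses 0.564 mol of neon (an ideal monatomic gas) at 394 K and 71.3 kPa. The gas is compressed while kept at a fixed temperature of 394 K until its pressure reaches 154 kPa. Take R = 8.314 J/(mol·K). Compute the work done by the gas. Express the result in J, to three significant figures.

Isothermal process: W = nRT ln(V₂/V₁) = nRT ln(P₁/P₂).
W = (0.564)(8.314)(394) × ln(71.3/154)
  = 1848 × ln(0.463) = 1848 × -0.7701
W_by_gas = -1423 J.

W ≈ -1420 J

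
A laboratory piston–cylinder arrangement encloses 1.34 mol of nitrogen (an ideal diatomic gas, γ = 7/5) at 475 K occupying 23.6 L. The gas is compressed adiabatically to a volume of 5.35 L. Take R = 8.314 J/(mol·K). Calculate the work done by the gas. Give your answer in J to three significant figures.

Adiabatic: TV^(γ−1) = const with γ = 7/5.
T₂ = T₁ (V₁/V₂)^(γ−1) = 475 × (23.6/5.35)^0.4 = 475 × 1.811 = 860 K.
W_by = nCᵥ(T₁ − T₂) = (1.34)(20.79)(475 − 860) = -10724 J.

W ≈ -10700 J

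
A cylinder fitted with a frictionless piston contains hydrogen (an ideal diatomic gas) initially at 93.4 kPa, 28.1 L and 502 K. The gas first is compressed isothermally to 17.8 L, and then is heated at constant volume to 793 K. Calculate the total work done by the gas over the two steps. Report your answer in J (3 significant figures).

Step 1 (isothermal): W = P₁V₁ ln(V₂/V₁) = (2625) ln(17.8/28.1) = -1198 J.
Step 2 (isochoric): W = 0 (constant volume).
W_total = -1198 + 0 = -1198 J.

W_total ≈ -1200 J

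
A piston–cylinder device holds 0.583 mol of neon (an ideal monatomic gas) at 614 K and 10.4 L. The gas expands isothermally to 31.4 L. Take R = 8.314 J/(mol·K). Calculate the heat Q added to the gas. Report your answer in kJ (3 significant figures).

Isothermal ⇒ ΔU = 0, so Q = W = nRT ln(V₂/V₁).
Q = (0.583)(8.314)(614) ln(31.4/10.4) = 2976 × 1.105 = 3289 J.

Q ≈ 3.29 kJ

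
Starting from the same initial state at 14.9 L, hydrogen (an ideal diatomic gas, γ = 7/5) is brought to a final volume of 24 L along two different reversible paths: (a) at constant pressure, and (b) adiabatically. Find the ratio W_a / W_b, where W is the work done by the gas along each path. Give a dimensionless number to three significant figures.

W_a / W_b ≈ 1.41

Path (a) isobaric: W = P₁(V₂ − V₁) → W_a/(P₁V₁) = 0.6107.
Path (b) adiabatic: W = P₁V₁(1 − (V₁/V₂)^(γ−1))/(γ−1) → W_b/(P₁V₁) = 0.434.
W_a / W_b = 0.6107 / 0.434 = 1.407.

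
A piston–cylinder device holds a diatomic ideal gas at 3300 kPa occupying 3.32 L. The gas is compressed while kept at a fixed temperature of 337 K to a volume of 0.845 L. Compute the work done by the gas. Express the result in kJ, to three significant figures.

Isothermal: W = nRT ln(V₂/V₁) = P₁V₁ ln(V₂/V₁).
P₁V₁ = (3300 kPa)(3.32 L) = 10956 J.
W = 10956 × ln(0.845/3.32) = 10956 × -1.368
W_by_gas = -14992 J.

W ≈ -15.0 kJ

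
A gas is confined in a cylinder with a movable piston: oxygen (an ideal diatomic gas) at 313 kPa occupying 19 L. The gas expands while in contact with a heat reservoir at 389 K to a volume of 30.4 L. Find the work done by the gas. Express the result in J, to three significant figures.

W ≈ 2800 J

Isothermal: W = nRT ln(V₂/V₁) = P₁V₁ ln(V₂/V₁).
P₁V₁ = (313 kPa)(19 L) = 5947 J.
W = 5947 × ln(30.4/19) = 5947 × 0.47
W_by_gas = 2795 J.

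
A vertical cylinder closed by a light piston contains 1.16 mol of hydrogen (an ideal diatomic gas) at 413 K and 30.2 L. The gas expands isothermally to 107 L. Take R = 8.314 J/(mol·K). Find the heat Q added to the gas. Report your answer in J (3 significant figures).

Isothermal ⇒ ΔU = 0, so Q = W = nRT ln(V₂/V₁).
Q = (1.16)(8.314)(413) ln(107/30.2) = 3983 × 1.265 = 5039 J.

Q ≈ 5040 J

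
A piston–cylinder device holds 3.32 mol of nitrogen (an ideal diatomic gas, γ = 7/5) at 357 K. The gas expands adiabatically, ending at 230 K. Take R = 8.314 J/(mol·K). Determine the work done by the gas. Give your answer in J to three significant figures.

W ≈ 8760 J

Adiabatic ⇒ Q = 0, so W_by = −ΔU = nCᵥ(T₁ − T₂).
Cᵥ = 5R/2 = 20.79 J/(mol·K).
W = (3.32)(20.79)(357 − 230) = 8764 J.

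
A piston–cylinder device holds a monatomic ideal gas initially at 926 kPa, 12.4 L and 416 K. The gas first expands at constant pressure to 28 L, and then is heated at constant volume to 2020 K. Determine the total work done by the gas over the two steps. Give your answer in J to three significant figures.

W_total ≈ 14400 J

Step 1 (isobaric): W = PΔV = (926 kPa)(28 − 12.4 L) = 14446 J.
Step 2 (isochoric): W = 0 (constant volume).
W_total = 14446 + 0 = 14446 J.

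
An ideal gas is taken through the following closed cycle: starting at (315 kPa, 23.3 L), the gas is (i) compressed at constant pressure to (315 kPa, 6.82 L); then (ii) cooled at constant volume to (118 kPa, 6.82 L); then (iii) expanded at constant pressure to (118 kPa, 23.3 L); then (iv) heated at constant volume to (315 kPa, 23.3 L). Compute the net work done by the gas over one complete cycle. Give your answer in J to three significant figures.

Constant-volume legs do no work.
W(i) = (315)(6.82 − 23.3) = -5191 J; W(iii) = (118)(23.3 − 6.82) = 1945 J.
W_net = -5191 + 1945 = -3247 J (the counter-clockwise enclosed area).

W_net ≈ -3250 J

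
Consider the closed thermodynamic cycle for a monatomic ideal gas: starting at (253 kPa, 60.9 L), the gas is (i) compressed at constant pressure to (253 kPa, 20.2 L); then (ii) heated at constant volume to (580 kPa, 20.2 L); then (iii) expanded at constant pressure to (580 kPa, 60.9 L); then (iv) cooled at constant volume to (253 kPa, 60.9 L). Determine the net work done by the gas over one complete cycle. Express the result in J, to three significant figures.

W_net ≈ 13300 J

Constant-volume legs do no work.
W(i) = (253)(20.2 − 60.9) = -10297 J; W(iii) = (580)(60.9 − 20.2) = 23606 J.
W_net = -10297 + 23606 = 13309 J (the clockwise enclosed area).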